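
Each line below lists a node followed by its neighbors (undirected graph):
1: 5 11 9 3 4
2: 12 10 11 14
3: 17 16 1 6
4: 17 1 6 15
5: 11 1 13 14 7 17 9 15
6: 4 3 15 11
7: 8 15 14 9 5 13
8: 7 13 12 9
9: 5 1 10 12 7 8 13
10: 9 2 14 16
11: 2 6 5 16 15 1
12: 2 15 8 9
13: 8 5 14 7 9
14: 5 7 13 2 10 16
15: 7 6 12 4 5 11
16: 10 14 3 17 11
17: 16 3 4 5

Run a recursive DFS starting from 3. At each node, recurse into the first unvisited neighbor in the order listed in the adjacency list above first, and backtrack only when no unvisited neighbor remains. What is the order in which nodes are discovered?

Visit 3
3 → 17
17 → 16
16 → 10
10 → 9
9 → 5
5 → 11
11 → 2
2 → 12
12 → 15
15 → 7
7 → 8
8 → 13
13 → 14
15 → 6
6 → 4
4 → 1

3 17 16 10 9 5 11 2 12 15 7 8 13 14 6 4 1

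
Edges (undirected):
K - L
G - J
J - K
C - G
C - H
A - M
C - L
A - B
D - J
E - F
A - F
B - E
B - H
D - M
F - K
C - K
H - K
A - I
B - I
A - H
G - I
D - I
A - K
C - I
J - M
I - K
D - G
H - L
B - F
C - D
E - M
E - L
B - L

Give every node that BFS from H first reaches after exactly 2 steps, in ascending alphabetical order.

Level 0: H
Level 1: A, B, C, K, L
Level 2: D, E, F, G, I, J, M

D, E, F, G, I, J, M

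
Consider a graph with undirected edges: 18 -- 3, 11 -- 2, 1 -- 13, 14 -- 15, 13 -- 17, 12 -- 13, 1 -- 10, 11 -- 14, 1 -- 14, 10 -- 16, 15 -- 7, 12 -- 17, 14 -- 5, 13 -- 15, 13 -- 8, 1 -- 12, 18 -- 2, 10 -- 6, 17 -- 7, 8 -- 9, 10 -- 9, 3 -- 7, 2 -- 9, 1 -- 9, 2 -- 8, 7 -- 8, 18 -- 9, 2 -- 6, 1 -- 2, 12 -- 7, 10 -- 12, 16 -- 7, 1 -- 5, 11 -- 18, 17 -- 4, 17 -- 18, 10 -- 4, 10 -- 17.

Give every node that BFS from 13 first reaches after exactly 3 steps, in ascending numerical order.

Level 0: 13
Level 1: 1, 8, 12, 15, 17
Level 2: 2, 4, 5, 7, 9, 10, 14, 18
Level 3: 3, 6, 11, 16

3, 6, 11, 16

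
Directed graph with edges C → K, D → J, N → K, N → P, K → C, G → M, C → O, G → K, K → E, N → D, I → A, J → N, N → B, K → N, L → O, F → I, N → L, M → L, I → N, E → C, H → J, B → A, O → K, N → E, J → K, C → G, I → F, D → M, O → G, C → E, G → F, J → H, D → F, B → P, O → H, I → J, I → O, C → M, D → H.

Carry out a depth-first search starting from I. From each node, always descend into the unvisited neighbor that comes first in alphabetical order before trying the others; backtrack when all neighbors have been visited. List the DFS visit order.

I -> A -> F -> J -> H -> K -> C -> E -> G -> M -> L -> O -> N -> B -> P -> D

Visit I
I → A
I → F
I → J
J → H
J → K
K → C
C → E
C → G
G → M
M → L
L → O
K → N
N → B
B → P
N → D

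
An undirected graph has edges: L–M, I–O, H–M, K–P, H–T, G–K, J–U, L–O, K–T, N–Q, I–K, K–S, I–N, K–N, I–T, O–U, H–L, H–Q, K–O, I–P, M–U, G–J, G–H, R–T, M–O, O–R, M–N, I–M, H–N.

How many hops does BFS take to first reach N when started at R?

Level 0: R
Level 1: O, T
Level 2: H, I, K, L, M, U
Level 3: G, J, N, P, Q, S
N first appears at level 3.

3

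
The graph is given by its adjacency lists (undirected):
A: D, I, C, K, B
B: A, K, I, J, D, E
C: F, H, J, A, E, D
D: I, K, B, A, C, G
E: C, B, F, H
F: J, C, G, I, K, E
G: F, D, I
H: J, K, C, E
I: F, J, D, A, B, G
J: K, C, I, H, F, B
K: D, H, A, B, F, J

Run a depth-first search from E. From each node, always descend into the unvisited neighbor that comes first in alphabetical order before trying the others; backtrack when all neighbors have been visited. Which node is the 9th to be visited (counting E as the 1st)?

J

Visit E
E → B
B → A
A → C
C → D
D → G
G → F
F → I
I → J
J → H
H → K

Visit order: E, B, A, C, D, G, F, I, J, H, K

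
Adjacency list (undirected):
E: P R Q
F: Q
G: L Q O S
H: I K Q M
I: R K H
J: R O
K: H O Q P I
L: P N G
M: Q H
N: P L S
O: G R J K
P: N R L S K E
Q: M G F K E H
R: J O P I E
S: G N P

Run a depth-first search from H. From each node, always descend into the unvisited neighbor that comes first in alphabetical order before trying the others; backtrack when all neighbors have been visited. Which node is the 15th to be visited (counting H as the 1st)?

S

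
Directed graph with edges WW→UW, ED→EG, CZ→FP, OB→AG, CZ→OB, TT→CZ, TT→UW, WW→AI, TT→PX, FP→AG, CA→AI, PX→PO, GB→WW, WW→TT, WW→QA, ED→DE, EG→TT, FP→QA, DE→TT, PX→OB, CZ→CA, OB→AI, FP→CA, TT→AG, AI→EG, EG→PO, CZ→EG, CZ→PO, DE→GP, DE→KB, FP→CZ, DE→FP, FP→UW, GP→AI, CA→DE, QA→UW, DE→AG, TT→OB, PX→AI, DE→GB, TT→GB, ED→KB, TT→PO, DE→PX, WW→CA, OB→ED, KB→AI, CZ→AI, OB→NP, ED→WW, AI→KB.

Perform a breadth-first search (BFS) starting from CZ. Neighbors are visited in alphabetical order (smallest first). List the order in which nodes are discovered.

CZ, AI, CA, EG, FP, OB, PO, KB, DE, TT, AG, QA, UW, ED, NP, GB, GP, PX, WW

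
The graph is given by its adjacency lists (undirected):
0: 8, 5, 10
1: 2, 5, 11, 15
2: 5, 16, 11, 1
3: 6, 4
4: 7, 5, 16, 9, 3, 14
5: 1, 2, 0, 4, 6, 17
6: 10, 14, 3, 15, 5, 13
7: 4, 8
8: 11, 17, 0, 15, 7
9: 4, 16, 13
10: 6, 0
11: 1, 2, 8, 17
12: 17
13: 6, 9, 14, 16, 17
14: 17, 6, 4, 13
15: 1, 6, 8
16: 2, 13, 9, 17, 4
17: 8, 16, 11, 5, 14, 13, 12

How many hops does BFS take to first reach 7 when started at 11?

2

Level 0: 11
Level 1: 1, 2, 8, 17
Level 2: 0, 5, 7, 12, 13, 14, 15, 16
Level 3: 4, 6, 9, 10
Level 4: 3
7 first appears at level 2.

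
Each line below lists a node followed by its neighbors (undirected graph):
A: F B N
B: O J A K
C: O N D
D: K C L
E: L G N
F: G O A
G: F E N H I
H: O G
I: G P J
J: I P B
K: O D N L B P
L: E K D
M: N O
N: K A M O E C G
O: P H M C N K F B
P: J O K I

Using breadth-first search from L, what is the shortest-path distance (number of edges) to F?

3

Level 0: L
Level 1: D, E, K
Level 2: B, C, G, N, O, P
Level 3: A, F, H, I, J, M
F first appears at level 3.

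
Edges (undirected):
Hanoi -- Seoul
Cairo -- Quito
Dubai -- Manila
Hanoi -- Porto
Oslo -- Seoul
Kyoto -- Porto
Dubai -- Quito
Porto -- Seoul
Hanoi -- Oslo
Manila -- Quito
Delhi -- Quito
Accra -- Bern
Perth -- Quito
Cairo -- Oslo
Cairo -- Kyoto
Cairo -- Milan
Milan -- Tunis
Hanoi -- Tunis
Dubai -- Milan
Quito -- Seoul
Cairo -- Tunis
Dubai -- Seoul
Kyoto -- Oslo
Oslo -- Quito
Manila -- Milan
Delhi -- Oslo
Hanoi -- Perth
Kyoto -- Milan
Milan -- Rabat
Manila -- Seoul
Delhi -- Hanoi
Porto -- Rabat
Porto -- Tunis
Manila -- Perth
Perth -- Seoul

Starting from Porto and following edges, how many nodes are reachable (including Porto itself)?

14

BFS from Porto visits: Porto, Hanoi, Kyoto, Rabat, Seoul, Tunis, Delhi, Oslo, Perth, Cairo, Milan, Dubai, Manila, Quito
Reachable nodes: 14 of 16 total.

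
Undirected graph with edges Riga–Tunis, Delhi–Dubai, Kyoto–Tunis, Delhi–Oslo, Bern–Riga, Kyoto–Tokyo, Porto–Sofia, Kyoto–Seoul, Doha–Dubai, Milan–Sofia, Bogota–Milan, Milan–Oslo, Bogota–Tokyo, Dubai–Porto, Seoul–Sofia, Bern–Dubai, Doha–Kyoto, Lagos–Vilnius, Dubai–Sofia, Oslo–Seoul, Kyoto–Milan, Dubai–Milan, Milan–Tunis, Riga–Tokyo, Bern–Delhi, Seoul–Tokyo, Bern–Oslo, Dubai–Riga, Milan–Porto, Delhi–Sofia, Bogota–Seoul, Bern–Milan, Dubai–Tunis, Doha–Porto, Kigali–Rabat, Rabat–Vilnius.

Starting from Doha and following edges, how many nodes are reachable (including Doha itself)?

14

BFS from Doha visits: Doha, Porto, Kyoto, Dubai, Sofia, Milan, Tunis, Tokyo, Seoul, Riga, Delhi, Bern, Oslo, Bogota
Reachable nodes: 14 of 18 total.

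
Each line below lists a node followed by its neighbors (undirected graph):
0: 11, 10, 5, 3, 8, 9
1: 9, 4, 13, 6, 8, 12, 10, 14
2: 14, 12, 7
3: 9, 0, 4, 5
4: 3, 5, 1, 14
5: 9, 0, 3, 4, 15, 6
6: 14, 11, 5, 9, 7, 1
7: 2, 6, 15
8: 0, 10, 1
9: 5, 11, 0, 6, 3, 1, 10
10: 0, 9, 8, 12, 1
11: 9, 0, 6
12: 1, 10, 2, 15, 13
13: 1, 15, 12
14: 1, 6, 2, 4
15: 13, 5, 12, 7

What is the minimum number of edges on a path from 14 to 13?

2

Level 0: 14
Level 1: 1, 2, 4, 6
Level 2: 3, 5, 7, 8, 9, 10, 11, 12, 13
Level 3: 0, 15
13 first appears at level 2.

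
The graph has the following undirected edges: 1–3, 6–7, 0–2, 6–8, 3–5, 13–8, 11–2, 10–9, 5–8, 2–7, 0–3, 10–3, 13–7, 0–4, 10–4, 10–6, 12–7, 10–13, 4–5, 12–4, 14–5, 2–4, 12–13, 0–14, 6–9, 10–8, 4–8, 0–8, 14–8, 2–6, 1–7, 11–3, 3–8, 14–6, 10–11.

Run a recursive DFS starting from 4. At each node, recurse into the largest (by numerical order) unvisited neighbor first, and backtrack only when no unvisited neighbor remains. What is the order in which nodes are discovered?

Visit 4
4 → 12
12 → 13
13 → 10
10 → 11
11 → 3
3 → 8
8 → 14
14 → 6
6 → 9
6 → 7
7 → 2
2 → 0
7 → 1
14 → 5

4 → 12 → 13 → 10 → 11 → 3 → 8 → 14 → 6 → 9 → 7 → 2 → 0 → 1 → 5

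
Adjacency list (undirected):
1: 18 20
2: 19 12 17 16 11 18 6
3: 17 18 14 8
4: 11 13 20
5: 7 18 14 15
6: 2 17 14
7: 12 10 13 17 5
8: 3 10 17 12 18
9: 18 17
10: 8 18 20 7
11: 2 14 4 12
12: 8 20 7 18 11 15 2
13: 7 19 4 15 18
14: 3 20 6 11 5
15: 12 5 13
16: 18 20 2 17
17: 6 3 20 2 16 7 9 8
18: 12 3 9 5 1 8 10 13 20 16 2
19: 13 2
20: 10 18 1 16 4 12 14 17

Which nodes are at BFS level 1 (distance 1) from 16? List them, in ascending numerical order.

Level 0: 16
Level 1: 2, 17, 18, 20
Level 2: 1, 3, 4, 5, 6, 7, 8, 9, 10, 11, 12, 13, 14, 19
Level 3: 15

2, 17, 18, 20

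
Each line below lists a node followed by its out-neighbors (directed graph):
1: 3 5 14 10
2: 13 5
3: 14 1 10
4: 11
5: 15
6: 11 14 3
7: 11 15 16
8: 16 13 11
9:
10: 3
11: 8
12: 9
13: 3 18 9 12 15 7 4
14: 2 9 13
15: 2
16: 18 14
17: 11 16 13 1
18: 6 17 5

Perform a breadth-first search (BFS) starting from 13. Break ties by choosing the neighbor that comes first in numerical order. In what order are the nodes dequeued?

Visit 13; enqueue 3, 4, 7, 9, 12, 15, 18 → queue [3, 4, 7, 9, 12, 15, 18]
Visit 3; enqueue 1, 10, 14 → queue [4, 7, 9, 12, 15, 18, 1, 10, 14]
Visit 4; enqueue 11 → queue [7, 9, 12, 15, 18, 1, 10, 14, 11]
Visit 7; enqueue 16 → queue [9, 12, 15, 18, 1, 10, 14, 11, 16]
Visit 9 → queue [12, 15, 18, 1, 10, 14, 11, 16]
Visit 12 → queue [15, 18, 1, 10, 14, 11, 16]
Visit 15; enqueue 2 → queue [18, 1, 10, 14, 11, 16, 2]
Visit 18; enqueue 5, 6, 17 → queue [1, 10, 14, 11, 16, 2, 5, 6, 17]
Visit 1 → queue [10, 14, 11, 16, 2, 5, 6, 17]
Visit 10 → queue [14, 11, 16, 2, 5, 6, 17]
Visit 14 → queue [11, 16, 2, 5, 6, 17]
Visit 11; enqueue 8 → queue [16, 2, 5, 6, 17, 8]
Visit 16 → queue [2, 5, 6, 17, 8]
Visit 2 → queue [5, 6, 17, 8]
Visit 5 → queue [6, 17, 8]
Visit 6 → queue [17, 8]
Visit 17 → queue [8]
Visit 8 → queue []

13, 3, 4, 7, 9, 12, 15, 18, 1, 10, 14, 11, 16, 2, 5, 6, 17, 8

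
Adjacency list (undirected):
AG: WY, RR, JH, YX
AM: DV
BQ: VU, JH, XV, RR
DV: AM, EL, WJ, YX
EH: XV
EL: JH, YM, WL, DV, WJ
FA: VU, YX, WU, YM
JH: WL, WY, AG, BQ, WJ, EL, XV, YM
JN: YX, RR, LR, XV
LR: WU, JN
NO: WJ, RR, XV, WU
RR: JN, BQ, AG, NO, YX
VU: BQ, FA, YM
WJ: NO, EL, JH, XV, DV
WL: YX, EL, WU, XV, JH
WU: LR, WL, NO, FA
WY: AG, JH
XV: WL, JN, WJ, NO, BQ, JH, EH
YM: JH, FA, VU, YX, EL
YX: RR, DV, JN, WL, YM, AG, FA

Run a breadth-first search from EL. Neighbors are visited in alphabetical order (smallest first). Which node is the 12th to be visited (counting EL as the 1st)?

XV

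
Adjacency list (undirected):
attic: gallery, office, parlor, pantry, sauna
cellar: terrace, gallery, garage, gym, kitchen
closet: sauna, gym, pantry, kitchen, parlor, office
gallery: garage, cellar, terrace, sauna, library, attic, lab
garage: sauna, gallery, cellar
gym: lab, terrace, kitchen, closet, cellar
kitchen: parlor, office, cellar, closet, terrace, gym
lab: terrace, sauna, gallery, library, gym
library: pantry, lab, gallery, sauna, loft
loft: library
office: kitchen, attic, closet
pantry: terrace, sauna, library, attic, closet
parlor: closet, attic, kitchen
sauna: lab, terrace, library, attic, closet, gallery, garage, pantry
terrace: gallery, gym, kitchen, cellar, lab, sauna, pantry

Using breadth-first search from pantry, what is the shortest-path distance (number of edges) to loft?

2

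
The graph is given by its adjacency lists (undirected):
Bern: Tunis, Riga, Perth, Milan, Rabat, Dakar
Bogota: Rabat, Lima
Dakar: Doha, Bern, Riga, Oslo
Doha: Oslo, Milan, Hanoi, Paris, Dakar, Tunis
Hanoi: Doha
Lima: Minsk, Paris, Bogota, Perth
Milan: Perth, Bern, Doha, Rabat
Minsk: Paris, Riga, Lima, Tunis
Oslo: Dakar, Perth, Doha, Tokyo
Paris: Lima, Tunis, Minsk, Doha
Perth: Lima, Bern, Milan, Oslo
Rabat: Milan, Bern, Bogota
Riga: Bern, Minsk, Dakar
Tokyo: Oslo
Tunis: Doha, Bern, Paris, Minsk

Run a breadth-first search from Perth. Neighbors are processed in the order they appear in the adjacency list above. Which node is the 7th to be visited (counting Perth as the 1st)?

Visit Perth; enqueue Lima, Bern, Milan, Oslo → queue [Lima, Bern, Milan, Oslo]
Visit Lima; enqueue Minsk, Paris, Bogota → queue [Bern, Milan, Oslo, Minsk, Paris, Bogota]
Visit Bern; enqueue Tunis, Riga, Rabat, Dakar → queue [Milan, Oslo, Minsk, Paris, Bogota, Tunis, Riga, Rabat, Dakar]
Visit Milan; enqueue Doha → queue [Oslo, Minsk, Paris, Bogota, Tunis, Riga, Rabat, Dakar, Doha]
Visit Oslo; enqueue Tokyo → queue [Minsk, Paris, Bogota, Tunis, Riga, Rabat, Dakar, Doha, Tokyo]
Visit Minsk → queue [Paris, Bogota, Tunis, Riga, Rabat, Dakar, Doha, Tokyo]
Visit Paris → queue [Bogota, Tunis, Riga, Rabat, Dakar, Doha, Tokyo]
Visit Bogota → queue [Tunis, Riga, Rabat, Dakar, Doha, Tokyo]
Visit Tunis → queue [Riga, Rabat, Dakar, Doha, Tokyo]
Visit Riga → queue [Rabat, Dakar, Doha, Tokyo]
Visit Rabat → queue [Dakar, Doha, Tokyo]
Visit Dakar → queue [Doha, Tokyo]
Visit Doha; enqueue Hanoi → queue [Tokyo, Hanoi]
Visit Tokyo → queue [Hanoi]
Visit Hanoi → queue []

Visit order: Perth, Lima, Bern, Milan, Oslo, Minsk, Paris, Bogota, Tunis, Riga, Rabat, Dakar, Doha, Tokyo, Hanoi

Paris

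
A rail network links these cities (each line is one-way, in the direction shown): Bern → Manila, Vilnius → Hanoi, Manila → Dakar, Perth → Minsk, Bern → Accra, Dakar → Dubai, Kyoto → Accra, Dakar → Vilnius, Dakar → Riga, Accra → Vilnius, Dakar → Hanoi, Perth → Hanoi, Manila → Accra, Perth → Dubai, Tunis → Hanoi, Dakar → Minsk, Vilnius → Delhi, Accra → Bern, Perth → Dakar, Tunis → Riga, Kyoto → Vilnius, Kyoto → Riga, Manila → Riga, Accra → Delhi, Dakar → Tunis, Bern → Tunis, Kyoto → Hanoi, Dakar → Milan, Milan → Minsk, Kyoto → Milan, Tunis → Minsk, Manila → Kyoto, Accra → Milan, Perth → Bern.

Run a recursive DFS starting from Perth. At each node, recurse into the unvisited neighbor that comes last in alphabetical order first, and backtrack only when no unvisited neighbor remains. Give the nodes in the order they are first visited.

Visit Perth
Perth → Minsk
Perth → Hanoi
Perth → Dubai
Perth → Dakar
Dakar → Vilnius
Vilnius → Delhi
Dakar → Tunis
Tunis → Riga
Dakar → Milan
Perth → Bern
Bern → Manila
Manila → Kyoto
Kyoto → Accra

Perth → Minsk → Hanoi → Dubai → Dakar → Vilnius → Delhi → Tunis → Riga → Milan → Bern → Manila → Kyoto → Accra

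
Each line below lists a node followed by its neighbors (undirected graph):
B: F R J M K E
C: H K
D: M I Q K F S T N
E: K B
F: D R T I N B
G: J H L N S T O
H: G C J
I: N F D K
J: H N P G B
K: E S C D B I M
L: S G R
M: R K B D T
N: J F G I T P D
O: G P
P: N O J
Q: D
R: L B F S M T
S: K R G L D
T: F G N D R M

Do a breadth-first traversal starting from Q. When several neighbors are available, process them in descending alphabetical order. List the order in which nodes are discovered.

Visit Q; enqueue D → queue [D]
Visit D; enqueue T, S, N, M, K, I, F → queue [T, S, N, M, K, I, F]
Visit T; enqueue R, G → queue [S, N, M, K, I, F, R, G]
Visit S; enqueue L → queue [N, M, K, I, F, R, G, L]
Visit N; enqueue P, J → queue [M, K, I, F, R, G, L, P, J]
Visit M; enqueue B → queue [K, I, F, R, G, L, P, J, B]
Visit K; enqueue E, C → queue [I, F, R, G, L, P, J, B, E, C]
Visit I → queue [F, R, G, L, P, J, B, E, C]
Visit F → queue [R, G, L, P, J, B, E, C]
Visit R → queue [G, L, P, J, B, E, C]
Visit G; enqueue O, H → queue [L, P, J, B, E, C, O, H]
Visit L → queue [P, J, B, E, C, O, H]
Visit P → queue [J, B, E, C, O, H]
Visit J → queue [B, E, C, O, H]
Visit B → queue [E, C, O, H]
Visit E → queue [C, O, H]
Visit C → queue [O, H]
Visit O → queue [H]
Visit H → queue []

Q, D, T, S, N, M, K, I, F, R, G, L, P, J, B, E, C, O, H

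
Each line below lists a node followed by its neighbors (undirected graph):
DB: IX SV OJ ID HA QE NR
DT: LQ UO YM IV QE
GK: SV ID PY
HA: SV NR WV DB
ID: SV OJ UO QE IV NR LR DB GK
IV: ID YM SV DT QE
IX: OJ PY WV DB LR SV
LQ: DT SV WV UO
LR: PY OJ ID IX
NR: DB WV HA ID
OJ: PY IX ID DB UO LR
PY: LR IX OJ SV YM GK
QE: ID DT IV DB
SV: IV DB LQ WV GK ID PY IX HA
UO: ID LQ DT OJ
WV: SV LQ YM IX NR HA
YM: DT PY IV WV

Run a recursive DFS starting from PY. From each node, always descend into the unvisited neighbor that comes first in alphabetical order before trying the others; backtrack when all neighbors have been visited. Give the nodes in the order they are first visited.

Visit PY
PY → GK
GK → ID
ID → DB
DB → HA
HA → NR
NR → WV
WV → IX
IX → LR
LR → OJ
OJ → UO
UO → DT
DT → IV
IV → QE
IV → SV
SV → LQ
IV → YM

PY -> GK -> ID -> DB -> HA -> NR -> WV -> IX -> LR -> OJ -> UO -> DT -> IV -> QE -> SV -> LQ -> YM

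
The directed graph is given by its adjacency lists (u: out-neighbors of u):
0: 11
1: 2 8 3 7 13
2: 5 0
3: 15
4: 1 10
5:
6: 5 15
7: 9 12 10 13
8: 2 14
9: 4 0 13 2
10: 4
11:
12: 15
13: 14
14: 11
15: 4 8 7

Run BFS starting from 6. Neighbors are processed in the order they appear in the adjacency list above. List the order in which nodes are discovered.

6 5 15 4 8 7 1 10 2 14 9 12 13 3 0 11

Visit 6; enqueue 5, 15 → queue [5, 15]
Visit 5 → queue [15]
Visit 15; enqueue 4, 8, 7 → queue [4, 8, 7]
Visit 4; enqueue 1, 10 → queue [8, 7, 1, 10]
Visit 8; enqueue 2, 14 → queue [7, 1, 10, 2, 14]
Visit 7; enqueue 9, 12, 13 → queue [1, 10, 2, 14, 9, 12, 13]
Visit 1; enqueue 3 → queue [10, 2, 14, 9, 12, 13, 3]
Visit 10 → queue [2, 14, 9, 12, 13, 3]
Visit 2; enqueue 0 → queue [14, 9, 12, 13, 3, 0]
Visit 14; enqueue 11 → queue [9, 12, 13, 3, 0, 11]
Visit 9 → queue [12, 13, 3, 0, 11]
Visit 12 → queue [13, 3, 0, 11]
Visit 13 → queue [3, 0, 11]
Visit 3 → queue [0, 11]
Visit 0 → queue [11]
Visit 11 → queue []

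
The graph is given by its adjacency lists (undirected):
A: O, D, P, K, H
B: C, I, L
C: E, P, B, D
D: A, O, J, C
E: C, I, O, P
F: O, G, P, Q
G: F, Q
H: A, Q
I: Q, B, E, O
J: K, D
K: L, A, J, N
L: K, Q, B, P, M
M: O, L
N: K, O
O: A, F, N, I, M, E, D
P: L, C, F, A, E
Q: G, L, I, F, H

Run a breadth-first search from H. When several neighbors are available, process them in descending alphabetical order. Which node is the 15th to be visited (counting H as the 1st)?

Visit H; enqueue Q, A → queue [Q, A]
Visit Q; enqueue L, I, G, F → queue [A, L, I, G, F]
Visit A; enqueue P, O, K, D → queue [L, I, G, F, P, O, K, D]
Visit L; enqueue M, B → queue [I, G, F, P, O, K, D, M, B]
Visit I; enqueue E → queue [G, F, P, O, K, D, M, B, E]
Visit G → queue [F, P, O, K, D, M, B, E]
Visit F → queue [P, O, K, D, M, B, E]
Visit P; enqueue C → queue [O, K, D, M, B, E, C]
Visit O; enqueue N → queue [K, D, M, B, E, C, N]
Visit K; enqueue J → queue [D, M, B, E, C, N, J]
Visit D → queue [M, B, E, C, N, J]
Visit M → queue [B, E, C, N, J]
Visit B → queue [E, C, N, J]
Visit E → queue [C, N, J]
Visit C → queue [N, J]
Visit N → queue [J]
Visit J → queue []

Visit order: H, Q, A, L, I, G, F, P, O, K, D, M, B, E, C, N, J

C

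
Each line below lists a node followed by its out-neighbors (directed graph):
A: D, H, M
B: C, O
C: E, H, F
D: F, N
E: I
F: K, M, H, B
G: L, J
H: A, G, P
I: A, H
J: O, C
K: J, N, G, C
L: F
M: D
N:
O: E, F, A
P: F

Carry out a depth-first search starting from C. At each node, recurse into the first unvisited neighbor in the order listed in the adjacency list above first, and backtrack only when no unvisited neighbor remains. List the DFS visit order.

Visit C
C → E
E → I
I → A
A → D
D → F
F → K
K → J
J → O
K → N
K → G
G → L
F → M
F → H
H → P
F → B

C E I A D F K J O N G L M H P B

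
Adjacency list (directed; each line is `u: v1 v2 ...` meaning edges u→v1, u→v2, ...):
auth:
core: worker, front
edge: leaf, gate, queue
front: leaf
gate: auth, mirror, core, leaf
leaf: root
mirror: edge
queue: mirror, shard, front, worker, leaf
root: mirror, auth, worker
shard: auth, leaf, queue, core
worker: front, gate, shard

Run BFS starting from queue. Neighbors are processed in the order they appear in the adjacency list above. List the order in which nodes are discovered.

queue → mirror → shard → front → worker → leaf → edge → auth → core → gate → root

Visit queue; enqueue mirror, shard, front, worker, leaf → queue [mirror, shard, front, worker, leaf]
Visit mirror; enqueue edge → queue [shard, front, worker, leaf, edge]
Visit shard; enqueue auth, core → queue [front, worker, leaf, edge, auth, core]
Visit front → queue [worker, leaf, edge, auth, core]
Visit worker; enqueue gate → queue [leaf, edge, auth, core, gate]
Visit leaf; enqueue root → queue [edge, auth, core, gate, root]
Visit edge → queue [auth, core, gate, root]
Visit auth → queue [core, gate, root]
Visit core → queue [gate, root]
Visit gate → queue [root]
Visit root → queue []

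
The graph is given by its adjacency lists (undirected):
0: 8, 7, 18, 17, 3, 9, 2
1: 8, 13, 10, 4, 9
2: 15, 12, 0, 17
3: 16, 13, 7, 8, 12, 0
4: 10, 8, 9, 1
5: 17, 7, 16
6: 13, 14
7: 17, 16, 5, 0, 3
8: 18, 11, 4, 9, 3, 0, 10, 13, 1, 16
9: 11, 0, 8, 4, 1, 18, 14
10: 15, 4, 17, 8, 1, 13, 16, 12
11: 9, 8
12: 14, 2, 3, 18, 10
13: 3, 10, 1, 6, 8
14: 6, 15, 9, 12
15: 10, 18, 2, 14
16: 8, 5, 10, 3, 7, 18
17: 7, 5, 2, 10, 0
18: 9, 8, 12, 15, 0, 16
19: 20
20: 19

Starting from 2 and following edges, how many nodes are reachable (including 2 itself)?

BFS from 2 visits: 2, 15, 12, 0, 17, 10, 18, 14, 3, 8, 7, 9, 5, 4, 1, 13, 16, 6, 11
Reachable nodes: 19 of 21 total.

19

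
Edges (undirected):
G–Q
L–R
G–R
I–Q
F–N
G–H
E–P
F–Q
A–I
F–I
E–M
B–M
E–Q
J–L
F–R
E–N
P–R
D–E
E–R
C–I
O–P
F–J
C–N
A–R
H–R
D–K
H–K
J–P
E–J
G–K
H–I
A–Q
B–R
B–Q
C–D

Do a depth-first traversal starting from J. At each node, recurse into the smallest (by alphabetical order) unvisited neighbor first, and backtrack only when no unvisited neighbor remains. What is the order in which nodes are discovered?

Visit J
J → E
E → D
D → C
C → I
I → A
A → Q
Q → B
B → M
B → R
R → F
F → N
R → G
G → H
H → K
R → L
R → P
P → O

J -> E -> D -> C -> I -> A -> Q -> B -> M -> R -> F -> N -> G -> H -> K -> L -> P -> O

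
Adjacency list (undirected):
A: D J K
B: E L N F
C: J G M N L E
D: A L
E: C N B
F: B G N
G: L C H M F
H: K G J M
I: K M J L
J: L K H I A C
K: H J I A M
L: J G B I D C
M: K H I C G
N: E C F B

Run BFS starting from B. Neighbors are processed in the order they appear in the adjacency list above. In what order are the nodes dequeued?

B -> E -> L -> N -> F -> C -> J -> G -> I -> D -> M -> K -> H -> A

Visit B; enqueue E, L, N, F → queue [E, L, N, F]
Visit E; enqueue C → queue [L, N, F, C]
Visit L; enqueue J, G, I, D → queue [N, F, C, J, G, I, D]
Visit N → queue [F, C, J, G, I, D]
Visit F → queue [C, J, G, I, D]
Visit C; enqueue M → queue [J, G, I, D, M]
Visit J; enqueue K, H, A → queue [G, I, D, M, K, H, A]
Visit G → queue [I, D, M, K, H, A]
Visit I → queue [D, M, K, H, A]
Visit D → queue [M, K, H, A]
Visit M → queue [K, H, A]
Visit K → queue [H, A]
Visit H → queue [A]
Visit A → queue []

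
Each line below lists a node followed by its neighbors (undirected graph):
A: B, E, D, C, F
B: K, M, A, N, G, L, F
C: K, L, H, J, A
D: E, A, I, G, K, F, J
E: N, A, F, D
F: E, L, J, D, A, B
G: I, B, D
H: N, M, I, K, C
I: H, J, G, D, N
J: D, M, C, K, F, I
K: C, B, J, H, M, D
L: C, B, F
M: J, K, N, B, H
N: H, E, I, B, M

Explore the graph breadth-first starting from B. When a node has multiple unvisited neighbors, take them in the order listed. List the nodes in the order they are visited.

Visit B; enqueue K, M, A, N, G, L, F → queue [K, M, A, N, G, L, F]
Visit K; enqueue C, J, H, D → queue [M, A, N, G, L, F, C, J, H, D]
Visit M → queue [A, N, G, L, F, C, J, H, D]
Visit A; enqueue E → queue [N, G, L, F, C, J, H, D, E]
Visit N; enqueue I → queue [G, L, F, C, J, H, D, E, I]
Visit G → queue [L, F, C, J, H, D, E, I]
Visit L → queue [F, C, J, H, D, E, I]
Visit F → queue [C, J, H, D, E, I]
Visit C → queue [J, H, D, E, I]
Visit J → queue [H, D, E, I]
Visit H → queue [D, E, I]
Visit D → queue [E, I]
Visit E → queue [I]
Visit I → queue []

B → K → M → A → N → G → L → F → C → J → H → D → E → I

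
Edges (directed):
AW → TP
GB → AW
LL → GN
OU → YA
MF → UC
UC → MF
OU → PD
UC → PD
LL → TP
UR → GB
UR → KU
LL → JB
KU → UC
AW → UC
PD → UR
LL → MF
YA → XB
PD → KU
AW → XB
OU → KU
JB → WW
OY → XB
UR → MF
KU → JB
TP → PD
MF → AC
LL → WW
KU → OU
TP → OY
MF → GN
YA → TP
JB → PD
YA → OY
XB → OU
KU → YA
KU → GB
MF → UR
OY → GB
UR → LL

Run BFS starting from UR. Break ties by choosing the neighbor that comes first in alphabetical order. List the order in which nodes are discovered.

UR, GB, KU, LL, MF, AW, JB, OU, UC, YA, GN, TP, WW, AC, XB, PD, OY

Visit UR; enqueue GB, KU, LL, MF → queue [GB, KU, LL, MF]
Visit GB; enqueue AW → queue [KU, LL, MF, AW]
Visit KU; enqueue JB, OU, UC, YA → queue [LL, MF, AW, JB, OU, UC, YA]
Visit LL; enqueue GN, TP, WW → queue [MF, AW, JB, OU, UC, YA, GN, TP, WW]
Visit MF; enqueue AC → queue [AW, JB, OU, UC, YA, GN, TP, WW, AC]
Visit AW; enqueue XB → queue [JB, OU, UC, YA, GN, TP, WW, AC, XB]
Visit JB; enqueue PD → queue [OU, UC, YA, GN, TP, WW, AC, XB, PD]
Visit OU → queue [UC, YA, GN, TP, WW, AC, XB, PD]
Visit UC → queue [YA, GN, TP, WW, AC, XB, PD]
Visit YA; enqueue OY → queue [GN, TP, WW, AC, XB, PD, OY]
Visit GN → queue [TP, WW, AC, XB, PD, OY]
Visit TP → queue [WW, AC, XB, PD, OY]
Visit WW → queue [AC, XB, PD, OY]
Visit AC → queue [XB, PD, OY]
Visit XB → queue [PD, OY]
Visit PD → queue [OY]
Visit OY → queue []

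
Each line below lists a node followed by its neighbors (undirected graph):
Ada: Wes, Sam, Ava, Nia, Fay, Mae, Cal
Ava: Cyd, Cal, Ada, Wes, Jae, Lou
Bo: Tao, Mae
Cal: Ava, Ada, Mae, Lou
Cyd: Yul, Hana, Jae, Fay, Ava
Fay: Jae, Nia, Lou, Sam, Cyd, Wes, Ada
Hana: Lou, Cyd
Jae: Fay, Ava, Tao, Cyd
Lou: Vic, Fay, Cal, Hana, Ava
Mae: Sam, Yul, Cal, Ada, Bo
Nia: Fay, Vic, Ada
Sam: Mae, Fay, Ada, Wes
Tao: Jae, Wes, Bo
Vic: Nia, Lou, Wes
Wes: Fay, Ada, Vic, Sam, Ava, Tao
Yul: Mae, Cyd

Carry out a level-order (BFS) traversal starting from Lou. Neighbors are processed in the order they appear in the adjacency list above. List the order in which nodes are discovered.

Visit Lou; enqueue Vic, Fay, Cal, Hana, Ava → queue [Vic, Fay, Cal, Hana, Ava]
Visit Vic; enqueue Nia, Wes → queue [Fay, Cal, Hana, Ava, Nia, Wes]
Visit Fay; enqueue Jae, Sam, Cyd, Ada → queue [Cal, Hana, Ava, Nia, Wes, Jae, Sam, Cyd, Ada]
Visit Cal; enqueue Mae → queue [Hana, Ava, Nia, Wes, Jae, Sam, Cyd, Ada, Mae]
Visit Hana → queue [Ava, Nia, Wes, Jae, Sam, Cyd, Ada, Mae]
Visit Ava → queue [Nia, Wes, Jae, Sam, Cyd, Ada, Mae]
Visit Nia → queue [Wes, Jae, Sam, Cyd, Ada, Mae]
Visit Wes; enqueue Tao → queue [Jae, Sam, Cyd, Ada, Mae, Tao]
Visit Jae → queue [Sam, Cyd, Ada, Mae, Tao]
Visit Sam → queue [Cyd, Ada, Mae, Tao]
Visit Cyd; enqueue Yul → queue [Ada, Mae, Tao, Yul]
Visit Ada → queue [Mae, Tao, Yul]
Visit Mae; enqueue Bo → queue [Tao, Yul, Bo]
Visit Tao → queue [Yul, Bo]
Visit Yul → queue [Bo]
Visit Bo → queue []

Lou → Vic → Fay → Cal → Hana → Ava → Nia → Wes → Jae → Sam → Cyd → Ada → Mae → Tao → Yul → Bo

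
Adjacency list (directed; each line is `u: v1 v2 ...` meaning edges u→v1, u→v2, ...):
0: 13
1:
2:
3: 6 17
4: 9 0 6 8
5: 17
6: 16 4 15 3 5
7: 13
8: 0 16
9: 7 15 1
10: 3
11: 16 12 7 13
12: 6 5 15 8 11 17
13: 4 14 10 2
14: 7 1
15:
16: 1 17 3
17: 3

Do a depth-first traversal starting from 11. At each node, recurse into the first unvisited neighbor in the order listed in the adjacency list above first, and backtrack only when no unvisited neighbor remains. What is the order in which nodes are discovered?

Visit 11
11 → 16
16 → 1
16 → 17
17 → 3
3 → 6
6 → 4
4 → 9
9 → 7
7 → 13
13 → 14
13 → 10
13 → 2
9 → 15
4 → 0
4 → 8
6 → 5
11 → 12

11, 16, 1, 17, 3, 6, 4, 9, 7, 13, 14, 10, 2, 15, 0, 8, 5, 12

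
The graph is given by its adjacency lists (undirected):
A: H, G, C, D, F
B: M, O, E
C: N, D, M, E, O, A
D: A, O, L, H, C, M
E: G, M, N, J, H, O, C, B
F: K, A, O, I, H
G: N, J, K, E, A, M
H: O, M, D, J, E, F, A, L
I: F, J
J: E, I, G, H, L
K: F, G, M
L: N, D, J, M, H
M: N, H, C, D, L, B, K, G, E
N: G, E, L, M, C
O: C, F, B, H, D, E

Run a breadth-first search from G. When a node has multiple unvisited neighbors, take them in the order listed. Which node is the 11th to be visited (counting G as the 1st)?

H

Visit G; enqueue N, J, K, E, A, M → queue [N, J, K, E, A, M]
Visit N; enqueue L, C → queue [J, K, E, A, M, L, C]
Visit J; enqueue I, H → queue [K, E, A, M, L, C, I, H]
Visit K; enqueue F → queue [E, A, M, L, C, I, H, F]
Visit E; enqueue O, B → queue [A, M, L, C, I, H, F, O, B]
Visit A; enqueue D → queue [M, L, C, I, H, F, O, B, D]
Visit M → queue [L, C, I, H, F, O, B, D]
Visit L → queue [C, I, H, F, O, B, D]
Visit C → queue [I, H, F, O, B, D]
Visit I → queue [H, F, O, B, D]
Visit H → queue [F, O, B, D]
Visit F → queue [O, B, D]
Visit O → queue [B, D]
Visit B → queue [D]
Visit D → queue []

Visit order: G, N, J, K, E, A, M, L, C, I, H, F, O, B, D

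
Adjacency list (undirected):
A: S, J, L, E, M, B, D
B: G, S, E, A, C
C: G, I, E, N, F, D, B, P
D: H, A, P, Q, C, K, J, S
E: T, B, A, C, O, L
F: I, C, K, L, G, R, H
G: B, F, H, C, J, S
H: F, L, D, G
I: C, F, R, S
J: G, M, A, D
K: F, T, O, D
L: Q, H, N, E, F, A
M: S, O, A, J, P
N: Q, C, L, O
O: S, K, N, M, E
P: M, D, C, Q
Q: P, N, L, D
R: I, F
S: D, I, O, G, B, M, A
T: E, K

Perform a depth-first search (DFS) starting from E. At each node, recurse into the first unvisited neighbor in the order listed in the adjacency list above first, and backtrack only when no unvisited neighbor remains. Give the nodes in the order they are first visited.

E, T, K, F, I, C, G, B, S, D, H, L, Q, P, M, O, N, A, J, R

Visit E
E → T
T → K
K → F
F → I
I → C
C → G
G → B
B → S
S → D
D → H
H → L
L → Q
Q → P
P → M
M → O
O → N
M → A
A → J
I → R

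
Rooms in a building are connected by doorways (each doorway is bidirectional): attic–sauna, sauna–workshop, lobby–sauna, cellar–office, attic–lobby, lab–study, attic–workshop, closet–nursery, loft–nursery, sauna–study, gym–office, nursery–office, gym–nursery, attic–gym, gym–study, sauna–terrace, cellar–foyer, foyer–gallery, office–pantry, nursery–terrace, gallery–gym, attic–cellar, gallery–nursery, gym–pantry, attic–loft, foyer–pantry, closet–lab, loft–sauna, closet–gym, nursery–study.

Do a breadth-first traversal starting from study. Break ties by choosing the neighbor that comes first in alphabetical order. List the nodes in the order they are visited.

Visit study; enqueue gym, lab, nursery, sauna → queue [gym, lab, nursery, sauna]
Visit gym; enqueue attic, closet, gallery, office, pantry → queue [lab, nursery, sauna, attic, closet, gallery, office, pantry]
Visit lab → queue [nursery, sauna, attic, closet, gallery, office, pantry]
Visit nursery; enqueue loft, terrace → queue [sauna, attic, closet, gallery, office, pantry, loft, terrace]
Visit sauna; enqueue lobby, workshop → queue [attic, closet, gallery, office, pantry, loft, terrace, lobby, workshop]
Visit attic; enqueue cellar → queue [closet, gallery, office, pantry, loft, terrace, lobby, workshop, cellar]
Visit closet → queue [gallery, office, pantry, loft, terrace, lobby, workshop, cellar]
Visit gallery; enqueue foyer → queue [office, pantry, loft, terrace, lobby, workshop, cellar, foyer]
Visit office → queue [pantry, loft, terrace, lobby, workshop, cellar, foyer]
Visit pantry → queue [loft, terrace, lobby, workshop, cellar, foyer]
Visit loft → queue [terrace, lobby, workshop, cellar, foyer]
Visit terrace → queue [lobby, workshop, cellar, foyer]
Visit lobby → queue [workshop, cellar, foyer]
Visit workshop → queue [cellar, foyer]
Visit cellar → queue [foyer]
Visit foyer → queue []

study gym lab nursery sauna attic closet gallery office pantry loft terrace lobby workshop cellar foyer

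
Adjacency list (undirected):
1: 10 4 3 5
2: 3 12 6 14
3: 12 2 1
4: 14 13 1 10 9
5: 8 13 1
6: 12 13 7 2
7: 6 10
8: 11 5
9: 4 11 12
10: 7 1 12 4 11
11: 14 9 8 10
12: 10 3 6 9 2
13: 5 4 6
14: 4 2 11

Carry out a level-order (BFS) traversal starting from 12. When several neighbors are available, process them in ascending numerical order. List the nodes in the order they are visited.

Visit 12; enqueue 2, 3, 6, 9, 10 → queue [2, 3, 6, 9, 10]
Visit 2; enqueue 14 → queue [3, 6, 9, 10, 14]
Visit 3; enqueue 1 → queue [6, 9, 10, 14, 1]
Visit 6; enqueue 7, 13 → queue [9, 10, 14, 1, 7, 13]
Visit 9; enqueue 4, 11 → queue [10, 14, 1, 7, 13, 4, 11]
Visit 10 → queue [14, 1, 7, 13, 4, 11]
Visit 14 → queue [1, 7, 13, 4, 11]
Visit 1; enqueue 5 → queue [7, 13, 4, 11, 5]
Visit 7 → queue [13, 4, 11, 5]
Visit 13 → queue [4, 11, 5]
Visit 4 → queue [11, 5]
Visit 11; enqueue 8 → queue [5, 8]
Visit 5 → queue [8]
Visit 8 → queue []

12 2 3 6 9 10 14 1 7 13 4 11 5 8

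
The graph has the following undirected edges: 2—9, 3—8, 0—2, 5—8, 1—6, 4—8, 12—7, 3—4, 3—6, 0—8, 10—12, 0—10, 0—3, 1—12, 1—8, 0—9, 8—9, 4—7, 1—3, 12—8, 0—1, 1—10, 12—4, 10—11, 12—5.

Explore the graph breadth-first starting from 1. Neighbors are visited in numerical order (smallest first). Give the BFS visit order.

1 -> 0 -> 3 -> 6 -> 8 -> 10 -> 12 -> 2 -> 9 -> 4 -> 5 -> 11 -> 7

Visit 1; enqueue 0, 3, 6, 8, 10, 12 → queue [0, 3, 6, 8, 10, 12]
Visit 0; enqueue 2, 9 → queue [3, 6, 8, 10, 12, 2, 9]
Visit 3; enqueue 4 → queue [6, 8, 10, 12, 2, 9, 4]
Visit 6 → queue [8, 10, 12, 2, 9, 4]
Visit 8; enqueue 5 → queue [10, 12, 2, 9, 4, 5]
Visit 10; enqueue 11 → queue [12, 2, 9, 4, 5, 11]
Visit 12; enqueue 7 → queue [2, 9, 4, 5, 11, 7]
Visit 2 → queue [9, 4, 5, 11, 7]
Visit 9 → queue [4, 5, 11, 7]
Visit 4 → queue [5, 11, 7]
Visit 5 → queue [11, 7]
Visit 11 → queue [7]
Visit 7 → queue []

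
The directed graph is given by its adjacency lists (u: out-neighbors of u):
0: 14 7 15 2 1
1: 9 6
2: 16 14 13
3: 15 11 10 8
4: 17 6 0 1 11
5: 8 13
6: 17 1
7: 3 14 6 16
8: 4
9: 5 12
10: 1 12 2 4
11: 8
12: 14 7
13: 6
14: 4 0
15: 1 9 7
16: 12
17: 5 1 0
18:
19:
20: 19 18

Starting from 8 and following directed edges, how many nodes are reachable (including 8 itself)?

18

BFS from 8 visits: 8, 4, 17, 6, 0, 1, 11, 5, 14, 7, 15, 2, 9, 13, 3, 16, 12, 10
Reachable nodes: 18 of 21 total.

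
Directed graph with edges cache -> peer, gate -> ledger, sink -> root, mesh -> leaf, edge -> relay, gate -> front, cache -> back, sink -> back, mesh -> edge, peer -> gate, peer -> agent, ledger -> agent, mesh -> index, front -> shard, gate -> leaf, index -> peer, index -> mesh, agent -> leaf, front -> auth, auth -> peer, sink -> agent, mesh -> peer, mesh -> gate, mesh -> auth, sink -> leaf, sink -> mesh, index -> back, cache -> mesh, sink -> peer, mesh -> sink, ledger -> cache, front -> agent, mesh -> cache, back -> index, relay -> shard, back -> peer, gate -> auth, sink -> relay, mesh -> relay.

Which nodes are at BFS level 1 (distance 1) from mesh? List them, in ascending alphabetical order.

Level 0: mesh
Level 1: auth, cache, edge, gate, index, leaf, peer, relay, sink
Level 2: agent, back, front, ledger, root, shard

auth, cache, edge, gate, index, leaf, peer, relay, sink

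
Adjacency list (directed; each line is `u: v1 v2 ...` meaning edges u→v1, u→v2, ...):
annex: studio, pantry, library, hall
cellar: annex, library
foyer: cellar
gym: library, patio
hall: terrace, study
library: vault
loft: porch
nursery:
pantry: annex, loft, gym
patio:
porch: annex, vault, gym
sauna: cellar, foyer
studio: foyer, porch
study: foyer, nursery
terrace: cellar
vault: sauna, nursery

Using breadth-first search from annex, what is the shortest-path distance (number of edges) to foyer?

Level 0: annex
Level 1: hall, library, pantry, studio
Level 2: foyer, gym, loft, porch, study, terrace, vault
Level 3: cellar, nursery, patio, sauna
foyer first appears at level 2.

2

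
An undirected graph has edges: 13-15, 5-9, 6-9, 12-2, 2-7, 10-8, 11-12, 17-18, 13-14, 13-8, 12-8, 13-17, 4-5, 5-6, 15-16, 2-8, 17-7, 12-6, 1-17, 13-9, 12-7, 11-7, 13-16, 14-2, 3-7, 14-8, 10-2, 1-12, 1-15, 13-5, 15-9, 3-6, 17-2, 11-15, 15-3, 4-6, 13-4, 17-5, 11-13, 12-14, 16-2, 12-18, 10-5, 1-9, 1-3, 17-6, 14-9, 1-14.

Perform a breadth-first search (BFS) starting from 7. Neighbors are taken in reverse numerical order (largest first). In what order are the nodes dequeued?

7, 17, 12, 11, 3, 2, 18, 13, 6, 5, 1, 14, 8, 15, 16, 10, 9, 4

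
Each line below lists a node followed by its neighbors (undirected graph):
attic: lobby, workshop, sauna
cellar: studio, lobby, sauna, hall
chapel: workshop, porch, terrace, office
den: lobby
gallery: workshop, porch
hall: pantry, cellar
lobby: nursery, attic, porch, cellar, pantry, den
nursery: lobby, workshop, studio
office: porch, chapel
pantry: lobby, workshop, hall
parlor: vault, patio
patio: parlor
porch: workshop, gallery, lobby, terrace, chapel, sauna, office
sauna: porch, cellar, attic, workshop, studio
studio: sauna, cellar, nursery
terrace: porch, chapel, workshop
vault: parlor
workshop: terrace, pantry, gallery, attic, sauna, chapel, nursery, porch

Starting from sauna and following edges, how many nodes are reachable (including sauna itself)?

15

BFS from sauna visits: sauna, porch, cellar, attic, workshop, studio, gallery, lobby, terrace, chapel, office, hall, pantry, nursery, den
Reachable nodes: 15 of 18 total.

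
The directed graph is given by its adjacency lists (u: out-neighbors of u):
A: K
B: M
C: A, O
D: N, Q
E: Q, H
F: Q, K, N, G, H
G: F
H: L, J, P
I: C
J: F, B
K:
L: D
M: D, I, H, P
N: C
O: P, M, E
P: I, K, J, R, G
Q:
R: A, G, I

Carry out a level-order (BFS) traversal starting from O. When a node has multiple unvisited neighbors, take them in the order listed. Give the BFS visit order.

O → P → M → E → I → K → J → R → G → D → H → Q → C → F → B → A → N → L

Visit O; enqueue P, M, E → queue [P, M, E]
Visit P; enqueue I, K, J, R, G → queue [M, E, I, K, J, R, G]
Visit M; enqueue D, H → queue [E, I, K, J, R, G, D, H]
Visit E; enqueue Q → queue [I, K, J, R, G, D, H, Q]
Visit I; enqueue C → queue [K, J, R, G, D, H, Q, C]
Visit K → queue [J, R, G, D, H, Q, C]
Visit J; enqueue F, B → queue [R, G, D, H, Q, C, F, B]
Visit R; enqueue A → queue [G, D, H, Q, C, F, B, A]
Visit G → queue [D, H, Q, C, F, B, A]
Visit D; enqueue N → queue [H, Q, C, F, B, A, N]
Visit H; enqueue L → queue [Q, C, F, B, A, N, L]
Visit Q → queue [C, F, B, A, N, L]
Visit C → queue [F, B, A, N, L]
Visit F → queue [B, A, N, L]
Visit B → queue [A, N, L]
Visit A → queue [N, L]
Visit N → queue [L]
Visit L → queue []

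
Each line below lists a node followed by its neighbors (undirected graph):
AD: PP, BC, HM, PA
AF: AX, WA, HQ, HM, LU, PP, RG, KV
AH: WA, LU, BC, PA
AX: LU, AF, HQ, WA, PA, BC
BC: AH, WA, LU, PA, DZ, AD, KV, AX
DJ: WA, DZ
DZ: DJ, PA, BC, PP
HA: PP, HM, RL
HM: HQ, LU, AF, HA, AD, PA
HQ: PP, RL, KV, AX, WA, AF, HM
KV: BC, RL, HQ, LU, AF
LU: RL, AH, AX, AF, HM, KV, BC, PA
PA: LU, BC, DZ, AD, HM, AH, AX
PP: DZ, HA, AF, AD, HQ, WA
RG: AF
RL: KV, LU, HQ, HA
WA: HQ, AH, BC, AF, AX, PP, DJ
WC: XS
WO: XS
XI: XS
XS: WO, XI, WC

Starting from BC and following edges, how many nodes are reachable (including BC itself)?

BFS from BC visits: BC, AD, AH, AX, DZ, KV, LU, PA, WA, HM, PP, AF, HQ, DJ, RL, HA, RG
Reachable nodes: 17 of 21 total.

17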